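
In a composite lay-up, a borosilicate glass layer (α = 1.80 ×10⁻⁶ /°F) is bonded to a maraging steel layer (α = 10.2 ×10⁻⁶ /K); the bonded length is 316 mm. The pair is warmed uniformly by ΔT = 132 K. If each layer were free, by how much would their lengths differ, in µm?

290 µm

borosilicate glass: α = 1.80×10⁻⁶/°F × 9/5 = 3.24×10⁻⁶/K.
Δα = |3.24 − 10.2|×10⁻⁶/K = 6.96×10⁻⁶/K.
ΔL_mismatch = Δα·L·ΔT = 6.96×10⁻⁶ × 316.0 mm × 132.0 K = 290 µm.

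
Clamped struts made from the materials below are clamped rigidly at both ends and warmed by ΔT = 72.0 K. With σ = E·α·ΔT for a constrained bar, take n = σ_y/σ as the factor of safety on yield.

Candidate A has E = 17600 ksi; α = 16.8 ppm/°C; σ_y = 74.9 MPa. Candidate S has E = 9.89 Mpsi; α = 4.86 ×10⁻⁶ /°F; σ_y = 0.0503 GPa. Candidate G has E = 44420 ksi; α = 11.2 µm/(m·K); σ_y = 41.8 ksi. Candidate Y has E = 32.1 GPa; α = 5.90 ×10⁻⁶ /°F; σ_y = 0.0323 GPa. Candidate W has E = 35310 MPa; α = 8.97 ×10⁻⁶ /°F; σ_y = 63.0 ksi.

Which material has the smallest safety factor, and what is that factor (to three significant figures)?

Per material, after unit conversion:
  candidate A: E = 121.3, α = 16.8, σ_y = 74.90 → σ = 147 MPa, n = 0.510
  candidate S: E = 68.19, α = 8.75, σ_y = 50.30 → σ = 42.9 MPa, n = 1.17
  candidate G: E = 306.3, α = 11.2, σ_y = 288.2 → σ = 247 MPa, n = 1.17
  candidate Y: E = 32.10, α = 10.6, σ_y = 32.30 → σ = 24.5 MPa, n = 1.32
  candidate W: E = 35.31, α = 16.1, σ_y = 434.4 → σ = 41.0 MPa, n = 10.6
Candidate A has the lowest safety factor, n = 0.510.

candidate A, n = 0.510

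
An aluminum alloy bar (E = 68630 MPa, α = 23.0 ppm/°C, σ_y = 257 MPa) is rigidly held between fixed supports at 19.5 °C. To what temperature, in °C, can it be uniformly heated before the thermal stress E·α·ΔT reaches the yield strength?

E = 68630 MPa = 68.63 GPa.
E·α·ΔT = 257.0 MPa ⇒ ΔT = 257.0 / (68.63×10³ × 23.0×10⁻⁶) = 162.8 K.
T = 19.5 + 162.8 = 182.3 °C.

182 °C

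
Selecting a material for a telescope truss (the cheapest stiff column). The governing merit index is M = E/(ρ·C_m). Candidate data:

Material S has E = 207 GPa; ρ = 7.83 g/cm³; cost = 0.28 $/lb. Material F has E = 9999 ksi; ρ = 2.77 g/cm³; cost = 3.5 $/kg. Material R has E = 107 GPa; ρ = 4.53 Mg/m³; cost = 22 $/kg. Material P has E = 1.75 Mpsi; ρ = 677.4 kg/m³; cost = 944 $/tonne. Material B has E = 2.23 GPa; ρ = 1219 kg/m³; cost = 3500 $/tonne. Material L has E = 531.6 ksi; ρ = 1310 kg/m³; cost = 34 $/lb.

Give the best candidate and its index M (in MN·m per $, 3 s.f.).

material S, M = 42.8 MN·m per $

In SI units:
  material S: E = 207.0 GPa, ρ = 7830 kg/m³, cost = 0.6173 $/kg
  material F: E = 68.94 GPa, ρ = 2770 kg/m³, cost = 3.500 $/kg
  material R: E = 107.0 GPa, ρ = 4530 kg/m³, cost = 22.00 $/kg
  material P: E = 12.07 GPa, ρ = 677.4 kg/m³, cost = 0.9440 $/kg
  material B: E = 2.230 GPa, ρ = 1219 kg/m³, cost = 3.500 $/kg
  material L: E = 3.665 GPa, ρ = 1310 kg/m³, cost = 74.96 $/kg
  material S: M = 42.8 MN·m per $
  material P: M = 18.9 MN·m per $
  material F: M = 7.11 MN·m per $
  material R: M = 1.07 MN·m per $
  material B: M = 0.523 MN·m per $
  material L: M = 0.0373 MN·m per $
Highest index: material S.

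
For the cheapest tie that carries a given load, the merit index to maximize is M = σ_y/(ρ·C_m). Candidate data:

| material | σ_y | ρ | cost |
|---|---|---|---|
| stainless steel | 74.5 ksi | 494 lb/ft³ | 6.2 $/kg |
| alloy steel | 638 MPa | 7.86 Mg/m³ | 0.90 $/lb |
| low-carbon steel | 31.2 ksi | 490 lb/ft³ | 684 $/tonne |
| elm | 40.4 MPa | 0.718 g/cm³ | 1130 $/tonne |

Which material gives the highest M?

After converting to SI:
  stainless steel: σ_y = 513.7 MPa, ρ = 7913 kg/m³, cost = 6.200 $/kg
  alloy steel: σ_y = 638.0 MPa, ρ = 7860 kg/m³, cost = 1.984 $/kg
  low-carbon steel: σ_y = 215.1 MPa, ρ = 7849 kg/m³, cost = 0.6840 $/kg
  elm: σ_y = 40.40 MPa, ρ = 718.0 kg/m³, cost = 1.130 $/kg
  elm: M = 49.8 kN·m per $
  alloy steel: M = 40.9 kN·m per $
  low-carbon steel: M = 40.1 kN·m per $
  stainless steel: M = 10.5 kN·m per $
The maximum is for elm.

elm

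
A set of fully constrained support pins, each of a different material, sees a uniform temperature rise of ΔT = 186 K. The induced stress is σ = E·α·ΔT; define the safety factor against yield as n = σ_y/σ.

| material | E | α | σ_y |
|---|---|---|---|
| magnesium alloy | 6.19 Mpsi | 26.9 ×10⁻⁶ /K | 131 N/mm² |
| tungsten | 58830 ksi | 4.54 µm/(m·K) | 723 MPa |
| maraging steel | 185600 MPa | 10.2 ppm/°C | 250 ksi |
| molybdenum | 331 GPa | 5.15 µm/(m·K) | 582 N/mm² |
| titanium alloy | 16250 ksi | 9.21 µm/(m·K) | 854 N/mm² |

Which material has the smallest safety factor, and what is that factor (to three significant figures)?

In consistent units (E in GPa, α in ×10⁻⁶/K, σ_y in MPa):
  magnesium alloy: E = 42.68, α = 26.9, σ_y = 131.0 → σ = 214 MPa, n = 0.613
  tungsten: E = 405.6, α = 4.54, σ_y = 723.0 → σ = 343 MPa, n = 2.11
  maraging steel: E = 185.6, α = 10.2, σ_y = 1724 → σ = 352 MPa, n = 4.90
  molybdenum: E = 331.0, α = 5.15, σ_y = 582.0 → σ = 317 MPa, n = 1.84
  titanium alloy: E = 112.0, α = 9.21, σ_y = 854.0 → σ = 192 MPa, n = 4.45
Smallest n: magnesium alloy with n = 0.613.

magnesium alloy, n = 0.613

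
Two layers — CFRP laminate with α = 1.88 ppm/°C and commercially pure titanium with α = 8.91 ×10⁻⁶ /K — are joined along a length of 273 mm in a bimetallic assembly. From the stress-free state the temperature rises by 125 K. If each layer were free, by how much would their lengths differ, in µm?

Δα = |1.88 − 8.91|×10⁻⁶/K = 7.03×10⁻⁶/K.
ΔL_mismatch = Δα·L·ΔT = 7.03×10⁻⁶ × 273.0 mm × 125.0 K = 240 µm.

240 µm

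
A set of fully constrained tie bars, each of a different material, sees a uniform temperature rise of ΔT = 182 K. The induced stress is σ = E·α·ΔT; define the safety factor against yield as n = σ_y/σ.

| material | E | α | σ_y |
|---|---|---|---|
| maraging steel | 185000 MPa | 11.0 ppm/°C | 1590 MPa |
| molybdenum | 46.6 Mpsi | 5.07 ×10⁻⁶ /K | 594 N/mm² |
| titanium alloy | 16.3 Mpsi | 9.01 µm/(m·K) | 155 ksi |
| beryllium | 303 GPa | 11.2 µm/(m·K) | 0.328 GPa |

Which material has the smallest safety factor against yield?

beryllium

Per material, after unit conversion:
  maraging steel: E = 185.0, α = 11.0, σ_y = 1590 → σ = 370 MPa, n = 4.29
  molybdenum: E = 321.3, α = 5.07, σ_y = 594.0 → σ = 296 MPa, n = 2.00
  titanium alloy: E = 112.4, α = 9.01, σ_y = 1069 → σ = 184 MPa, n = 5.80
  beryllium: E = 303.0, α = 11.2, σ_y = 328.0 → σ = 618 MPa, n = 0.531
Beryllium has the lowest safety factor, n = 0.531.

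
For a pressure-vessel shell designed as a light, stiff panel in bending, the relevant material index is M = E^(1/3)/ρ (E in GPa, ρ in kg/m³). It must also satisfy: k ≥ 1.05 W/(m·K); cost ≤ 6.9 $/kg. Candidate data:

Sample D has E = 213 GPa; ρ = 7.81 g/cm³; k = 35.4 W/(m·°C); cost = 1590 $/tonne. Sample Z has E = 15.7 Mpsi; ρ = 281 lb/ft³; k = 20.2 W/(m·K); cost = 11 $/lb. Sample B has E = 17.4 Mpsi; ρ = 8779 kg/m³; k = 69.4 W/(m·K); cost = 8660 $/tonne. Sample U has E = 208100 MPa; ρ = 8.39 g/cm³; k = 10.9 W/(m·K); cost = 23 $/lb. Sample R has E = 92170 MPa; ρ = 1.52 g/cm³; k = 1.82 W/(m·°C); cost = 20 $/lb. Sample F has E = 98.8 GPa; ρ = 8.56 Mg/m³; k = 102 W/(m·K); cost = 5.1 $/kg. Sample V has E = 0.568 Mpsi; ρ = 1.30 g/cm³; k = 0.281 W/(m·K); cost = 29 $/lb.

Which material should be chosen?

sample D

Screen on constraints: k ≥ 1.05 W/(m·K); cost ≤ 6.9 $/kg. Survivors: sample D, sample F.
Convert each candidate to consistent units, then evaluate M:
  sample D: E = 213.0 GPa, ρ = 7810 kg/m³
  sample F: E = 98.80 GPa, ρ = 8560 kg/m³
  sample D: M = 0.765×10⁻³
  sample F: M = 0.540×10⁻³
Sample D ranks first.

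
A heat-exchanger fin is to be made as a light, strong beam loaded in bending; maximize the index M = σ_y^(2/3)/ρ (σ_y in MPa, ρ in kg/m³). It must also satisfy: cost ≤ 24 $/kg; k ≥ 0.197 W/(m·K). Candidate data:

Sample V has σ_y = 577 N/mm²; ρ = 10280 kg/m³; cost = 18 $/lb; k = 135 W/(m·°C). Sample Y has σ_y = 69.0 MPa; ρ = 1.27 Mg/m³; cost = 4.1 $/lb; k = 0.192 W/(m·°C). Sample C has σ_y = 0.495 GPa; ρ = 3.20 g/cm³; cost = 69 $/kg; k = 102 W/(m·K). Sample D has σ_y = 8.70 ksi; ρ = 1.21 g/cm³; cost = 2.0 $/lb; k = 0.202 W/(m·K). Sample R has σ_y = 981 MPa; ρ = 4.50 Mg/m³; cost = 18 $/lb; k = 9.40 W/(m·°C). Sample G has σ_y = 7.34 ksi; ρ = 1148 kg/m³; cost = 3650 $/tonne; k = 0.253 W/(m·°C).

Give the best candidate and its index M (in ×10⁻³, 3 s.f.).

Screen on constraints: cost ≤ 24 $/kg; k ≥ 0.197 W/(m·K). Survivors: sample D, sample G.
In SI units:
  sample D: σ_y = 59.98 MPa, ρ = 1210 kg/m³
  sample G: σ_y = 50.61 MPa, ρ = 1148 kg/m³
  sample D: M = 12.7×10⁻³
  sample G: M = 11.9×10⁻³
Sample D ranks first.

sample D, M = 12.7×10⁻³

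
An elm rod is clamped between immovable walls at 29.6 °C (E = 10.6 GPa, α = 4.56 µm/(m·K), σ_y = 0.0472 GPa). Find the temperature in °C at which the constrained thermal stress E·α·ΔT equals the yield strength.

σ_y = 0.0472 GPa = 47.20 MPa.
E·α·ΔT = 47.20 MPa ⇒ ΔT = 47.20 / (10.60×10³ × 4.56×10⁻⁶) = 976.5 K.
T = 29.6 + 976.5 = 1006 °C.

1010 °C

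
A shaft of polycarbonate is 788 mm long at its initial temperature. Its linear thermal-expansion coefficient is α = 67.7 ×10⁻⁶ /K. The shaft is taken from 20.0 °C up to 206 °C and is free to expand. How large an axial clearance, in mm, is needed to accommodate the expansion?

ΔT = 206 − 20.0 = 186.0 K.
ΔL = α·L₀·ΔT = 67.7×10⁻⁶ × 788 mm × 186.0 K = 9.92 mm.

9.92 mm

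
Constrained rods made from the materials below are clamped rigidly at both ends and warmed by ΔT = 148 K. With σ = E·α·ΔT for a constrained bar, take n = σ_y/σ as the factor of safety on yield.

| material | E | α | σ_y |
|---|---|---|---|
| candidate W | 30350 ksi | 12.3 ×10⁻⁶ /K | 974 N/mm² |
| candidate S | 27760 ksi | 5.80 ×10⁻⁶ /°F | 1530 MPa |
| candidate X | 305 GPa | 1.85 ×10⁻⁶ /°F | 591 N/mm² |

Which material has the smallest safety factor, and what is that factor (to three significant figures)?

With everything in SI (GPa, ×10⁻⁶/K, MPa):
  candidate W: E = 209.3, α = 12.3, σ_y = 974.0 → σ = 381 MPa, n = 2.56
  candidate S: E = 191.4, α = 10.4, σ_y = 1530 → σ = 296 MPa, n = 5.17
  candidate X: E = 305.0, α = 3.33, σ_y = 591.0 → σ = 150 MPa, n = 3.93
Smallest n: candidate W with n = 2.56.

candidate W, n = 2.56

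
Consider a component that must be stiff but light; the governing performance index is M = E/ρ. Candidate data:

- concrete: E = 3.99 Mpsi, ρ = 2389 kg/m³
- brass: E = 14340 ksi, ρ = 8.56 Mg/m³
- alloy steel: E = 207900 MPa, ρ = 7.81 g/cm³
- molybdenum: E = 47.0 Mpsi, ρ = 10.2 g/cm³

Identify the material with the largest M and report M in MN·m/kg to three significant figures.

Normalizing units and computing the index:
  concrete: E = 27.51 GPa, ρ = 2389 kg/m³
  brass: E = 98.87 GPa, ρ = 8560 kg/m³
  alloy steel: E = 207.9 GPa, ρ = 7810 kg/m³
  molybdenum: E = 324.1 GPa, ρ = 10200 kg/m³
  molybdenum: M = 31.8 MN·m/kg
  alloy steel: M = 26.6 MN·m/kg
  brass: M = 11.6 MN·m/kg
  concrete: M = 11.5 MN·m/kg
The maximum is for molybdenum.

molybdenum, M = 31.8 MN·m/kg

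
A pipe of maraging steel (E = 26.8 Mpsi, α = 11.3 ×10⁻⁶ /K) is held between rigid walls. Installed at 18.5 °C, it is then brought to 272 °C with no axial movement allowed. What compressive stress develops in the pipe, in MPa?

529 MPa

E = 26.8 Mpsi = 184.8 GPa.
ΔT = 253.5 K. Constrained thermal stress σ = E·α·ΔT = 184.8×10³ MPa × 11.3×10⁻⁶ × 253.5 = 529 MPa (compressive).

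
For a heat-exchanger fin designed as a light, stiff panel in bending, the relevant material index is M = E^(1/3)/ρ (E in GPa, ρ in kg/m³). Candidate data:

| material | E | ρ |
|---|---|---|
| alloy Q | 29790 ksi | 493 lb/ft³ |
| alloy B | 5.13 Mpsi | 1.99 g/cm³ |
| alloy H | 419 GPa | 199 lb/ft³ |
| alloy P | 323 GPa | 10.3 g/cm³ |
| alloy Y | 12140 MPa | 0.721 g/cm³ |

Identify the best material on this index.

alloy Y

Putting every candidate on a common basis:
  alloy Q: E = 205.4 GPa, ρ = 7897 kg/m³
  alloy B: E = 35.37 GPa, ρ = 1990 kg/m³
  alloy H: E = 419.0 GPa, ρ = 3188 kg/m³
  alloy P: E = 323.0 GPa, ρ = 10300 kg/m³
  alloy Y: E = 12.14 GPa, ρ = 721.0 kg/m³
  alloy Y: M = 3.19×10⁻³
  alloy H: M = 2.35×10⁻³
  alloy B: M = 1.65×10⁻³
  alloy Q: M = 0.747×10⁻³
  alloy P: M = 0.666×10⁻³
Alloy Y has the largest M.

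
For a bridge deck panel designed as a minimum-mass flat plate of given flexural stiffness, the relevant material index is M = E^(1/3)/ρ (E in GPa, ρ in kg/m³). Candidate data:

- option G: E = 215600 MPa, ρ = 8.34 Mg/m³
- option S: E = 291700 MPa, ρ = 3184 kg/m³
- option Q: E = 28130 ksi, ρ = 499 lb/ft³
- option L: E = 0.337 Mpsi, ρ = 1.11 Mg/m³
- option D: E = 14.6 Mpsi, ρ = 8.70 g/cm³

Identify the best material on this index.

In SI units:
  option G: E = 215.6 GPa, ρ = 8340 kg/m³
  option S: E = 291.7 GPa, ρ = 3184 kg/m³
  option Q: E = 193.9 GPa, ρ = 7993 kg/m³
  option L: E = 2.324 GPa, ρ = 1110 kg/m³
  option D: E = 100.7 GPa, ρ = 8700 kg/m³
  option S: M = 2.08×10⁻³
  option L: M = 1.19×10⁻³
  option Q: M = 0.724×10⁻³
  option G: M = 0.719×10⁻³
  option D: M = 0.535×10⁻³
Highest index: option S.

option S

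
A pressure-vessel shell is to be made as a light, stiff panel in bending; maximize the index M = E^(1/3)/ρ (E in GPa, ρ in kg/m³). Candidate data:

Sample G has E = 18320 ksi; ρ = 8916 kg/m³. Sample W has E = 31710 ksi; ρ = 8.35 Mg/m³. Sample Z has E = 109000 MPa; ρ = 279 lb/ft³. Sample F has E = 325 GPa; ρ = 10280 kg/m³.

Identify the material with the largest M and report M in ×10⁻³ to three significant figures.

sample Z, M = 1.07×10⁻³

Putting every candidate on a common basis:
  sample G: E = 126.3 GPa, ρ = 8916 kg/m³
  sample W: E = 218.6 GPa, ρ = 8350 kg/m³
  sample Z: E = 109.0 GPa, ρ = 4469 kg/m³
  sample F: E = 325.0 GPa, ρ = 10280 kg/m³
  sample Z: M = 1.07×10⁻³
  sample W: M = 0.721×10⁻³
  sample F: M = 0.669×10⁻³
  sample G: M = 0.563×10⁻³
Sample Z ranks first.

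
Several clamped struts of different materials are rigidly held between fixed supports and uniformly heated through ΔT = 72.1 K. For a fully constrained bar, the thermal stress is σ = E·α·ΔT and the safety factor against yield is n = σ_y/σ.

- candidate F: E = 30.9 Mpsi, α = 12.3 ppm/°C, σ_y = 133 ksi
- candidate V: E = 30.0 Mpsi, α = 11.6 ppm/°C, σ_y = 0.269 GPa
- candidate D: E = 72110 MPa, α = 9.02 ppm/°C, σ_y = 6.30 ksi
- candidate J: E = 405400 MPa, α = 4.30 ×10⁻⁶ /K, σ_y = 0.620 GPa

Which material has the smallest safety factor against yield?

candidate D

In consistent units (E in GPa, α in ×10⁻⁶/K, σ_y in MPa):
  candidate F: E = 213.0, α = 12.3, σ_y = 917.0 → σ = 189 MPa, n = 4.85
  candidate V: E = 206.8, α = 11.6, σ_y = 269.0 → σ = 173 MPa, n = 1.55
  candidate D: E = 72.11, α = 9.02, σ_y = 43.44 → σ = 46.9 MPa, n = 0.926
  candidate J: E = 405.4, α = 4.30, σ_y = 620.0 → σ = 126 MPa, n = 4.93
The minimum is candidate D at n = 0.926.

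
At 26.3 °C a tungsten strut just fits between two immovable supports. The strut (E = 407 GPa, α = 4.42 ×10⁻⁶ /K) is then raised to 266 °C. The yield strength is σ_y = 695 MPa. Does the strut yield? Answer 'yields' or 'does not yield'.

does not yield

ΔT = 239.7 K. Constrained thermal stress σ = E·α·ΔT = 407.0×10³ MPa × 4.42×10⁻⁶ × 239.7 = 431 MPa (compressive).
Compare to σ_y = 695 MPa: σ < σ_y, so it does not yield.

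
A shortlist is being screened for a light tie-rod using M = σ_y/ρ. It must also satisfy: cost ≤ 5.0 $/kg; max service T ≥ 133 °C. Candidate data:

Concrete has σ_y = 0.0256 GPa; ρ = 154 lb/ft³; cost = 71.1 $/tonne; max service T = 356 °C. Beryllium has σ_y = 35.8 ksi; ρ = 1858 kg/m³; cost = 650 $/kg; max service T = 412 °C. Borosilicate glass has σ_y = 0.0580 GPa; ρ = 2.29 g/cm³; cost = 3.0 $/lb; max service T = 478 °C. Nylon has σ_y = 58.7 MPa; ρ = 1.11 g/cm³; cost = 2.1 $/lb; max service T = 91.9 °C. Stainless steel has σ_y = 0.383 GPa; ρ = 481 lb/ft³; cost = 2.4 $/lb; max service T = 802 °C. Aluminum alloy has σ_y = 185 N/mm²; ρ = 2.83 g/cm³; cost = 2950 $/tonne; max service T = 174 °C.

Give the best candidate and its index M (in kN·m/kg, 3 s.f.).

aluminum alloy, M = 65.4 kN·m/kg

Screen on constraints: cost ≤ 5.0 $/kg; max service T ≥ 133 °C. Survivors: concrete, aluminum alloy.
Normalizing units and computing the index:
  concrete: σ_y = 25.60 MPa, ρ = 2467 kg/m³
  aluminum alloy: σ_y = 185.0 MPa, ρ = 2830 kg/m³
  aluminum alloy: M = 65.4 kN·m/kg
  concrete: M = 10.4 kN·m/kg
Aluminum alloy ranks first.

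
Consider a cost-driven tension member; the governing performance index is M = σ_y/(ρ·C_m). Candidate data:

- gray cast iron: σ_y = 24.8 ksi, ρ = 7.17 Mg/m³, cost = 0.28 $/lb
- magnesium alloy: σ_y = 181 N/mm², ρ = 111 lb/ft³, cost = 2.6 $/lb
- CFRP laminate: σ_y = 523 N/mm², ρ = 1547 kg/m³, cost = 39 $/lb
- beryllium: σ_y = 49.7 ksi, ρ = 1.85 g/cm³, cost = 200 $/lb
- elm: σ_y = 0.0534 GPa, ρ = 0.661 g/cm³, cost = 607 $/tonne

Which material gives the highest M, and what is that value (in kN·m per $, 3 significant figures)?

elm, M = 133 kN·m per $

Convert each candidate to consistent units, then evaluate M:
  gray cast iron: σ_y = 171.0 MPa, ρ = 7170 kg/m³, cost = 0.6173 $/kg
  magnesium alloy: σ_y = 181.0 MPa, ρ = 1778 kg/m³, cost = 5.732 $/kg
  CFRP laminate: σ_y = 523.0 MPa, ρ = 1547 kg/m³, cost = 85.98 $/kg
  beryllium: σ_y = 342.7 MPa, ρ = 1850 kg/m³, cost = 440.9 $/kg
  elm: σ_y = 53.40 MPa, ρ = 661.0 kg/m³, cost = 0.6070 $/kg
  elm: M = 133 kN·m per $
  gray cast iron: M = 38.6 kN·m per $
  magnesium alloy: M = 17.8 kN·m per $
  CFRP laminate: M = 3.93 kN·m per $
  beryllium: M = 0.420 kN·m per $
The maximum is for elm.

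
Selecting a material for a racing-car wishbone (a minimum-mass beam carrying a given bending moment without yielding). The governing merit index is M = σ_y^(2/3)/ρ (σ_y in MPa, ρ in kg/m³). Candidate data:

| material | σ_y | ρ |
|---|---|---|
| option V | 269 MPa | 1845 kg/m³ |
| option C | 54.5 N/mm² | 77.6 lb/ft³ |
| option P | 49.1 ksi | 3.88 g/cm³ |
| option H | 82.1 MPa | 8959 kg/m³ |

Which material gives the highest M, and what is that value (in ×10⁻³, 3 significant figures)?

After converting to SI:
  option V: σ_y = 269.0 MPa, ρ = 1845 kg/m³
  option C: σ_y = 54.50 MPa, ρ = 1243 kg/m³
  option P: σ_y = 338.5 MPa, ρ = 3880 kg/m³
  option H: σ_y = 82.10 MPa, ρ = 8959 kg/m³
  option V: M = 22.6×10⁻³
  option P: M = 12.5×10⁻³
  option C: M = 11.6×10⁻³
  option H: M = 2.11×10⁻³
The maximum is for option V.

option V, M = 22.6×10⁻³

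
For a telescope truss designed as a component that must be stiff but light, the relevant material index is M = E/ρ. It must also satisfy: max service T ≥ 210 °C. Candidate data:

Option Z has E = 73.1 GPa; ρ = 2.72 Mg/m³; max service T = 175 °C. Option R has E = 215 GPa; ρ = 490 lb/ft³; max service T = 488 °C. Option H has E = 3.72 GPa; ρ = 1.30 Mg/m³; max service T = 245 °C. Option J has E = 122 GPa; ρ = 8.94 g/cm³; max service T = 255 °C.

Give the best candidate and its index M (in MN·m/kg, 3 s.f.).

Screen on constraints: max service T ≥ 210 °C. Survivors: option R, option H, option J.
Putting every candidate on a common basis:
  option R: E = 215.0 GPa, ρ = 7849 kg/m³
  option H: E = 3.720 GPa, ρ = 1300 kg/m³
  option J: E = 122.0 GPa, ρ = 8940 kg/m³
  option R: M = 27.4 MN·m/kg
  option J: M = 13.6 MN·m/kg
  option H: M = 2.86 MN·m/kg
Highest index: option R.

option R, M = 27.4 MN·m/kg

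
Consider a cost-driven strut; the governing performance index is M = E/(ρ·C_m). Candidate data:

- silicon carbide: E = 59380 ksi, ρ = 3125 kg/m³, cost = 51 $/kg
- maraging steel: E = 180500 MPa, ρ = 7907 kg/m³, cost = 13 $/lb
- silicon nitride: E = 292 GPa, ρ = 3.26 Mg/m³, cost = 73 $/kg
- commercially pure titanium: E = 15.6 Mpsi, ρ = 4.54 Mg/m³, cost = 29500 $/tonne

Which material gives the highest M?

Convert each candidate to consistent units, then evaluate M:
  silicon carbide: E = 409.4 GPa, ρ = 3125 kg/m³, cost = 51.00 $/kg
  maraging steel: E = 180.5 GPa, ρ = 7907 kg/m³, cost = 28.66 $/kg
  silicon nitride: E = 292.0 GPa, ρ = 3260 kg/m³, cost = 73.00 $/kg
  commercially pure titanium: E = 107.6 GPa, ρ = 4540 kg/m³, cost = 29.50 $/kg
  silicon carbide: M = 2.57 MN·m per $
  silicon nitride: M = 1.23 MN·m per $
  commercially pure titanium: M = 0.803 MN·m per $
  maraging steel: M = 0.797 MN·m per $
Silicon carbide ranks first.

silicon carbide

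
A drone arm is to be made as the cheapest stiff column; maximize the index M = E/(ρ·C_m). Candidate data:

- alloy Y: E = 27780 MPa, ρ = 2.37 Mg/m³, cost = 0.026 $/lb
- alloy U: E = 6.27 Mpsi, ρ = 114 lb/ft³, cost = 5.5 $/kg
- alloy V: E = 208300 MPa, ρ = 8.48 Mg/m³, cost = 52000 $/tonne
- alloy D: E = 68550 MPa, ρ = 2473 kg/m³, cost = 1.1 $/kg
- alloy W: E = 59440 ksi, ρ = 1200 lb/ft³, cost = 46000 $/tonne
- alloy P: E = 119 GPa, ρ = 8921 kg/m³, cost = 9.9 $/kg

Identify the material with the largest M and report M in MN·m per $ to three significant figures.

In SI units:
  alloy Y: E = 27.78 GPa, ρ = 2370 kg/m³, cost = 0.05732 $/kg
  alloy U: E = 43.23 GPa, ρ = 1826 kg/m³, cost = 5.500 $/kg
  alloy V: E = 208.3 GPa, ρ = 8480 kg/m³, cost = 52.00 $/kg
  alloy D: E = 68.55 GPa, ρ = 2473 kg/m³, cost = 1.100 $/kg
  alloy W: E = 409.8 GPa, ρ = 19220 kg/m³, cost = 46.00 $/kg
  alloy P: E = 119.0 GPa, ρ = 8921 kg/m³, cost = 9.900 $/kg
  alloy Y: M = 204 MN·m per $
  alloy D: M = 25.2 MN·m per $
  alloy U: M = 4.30 MN·m per $
  alloy P: M = 1.35 MN·m per $
  alloy V: M = 0.472 MN·m per $
  alloy W: M = 0.463 MN·m per $
Alloy Y has the largest M.

alloy Y, M = 204 MN·m per $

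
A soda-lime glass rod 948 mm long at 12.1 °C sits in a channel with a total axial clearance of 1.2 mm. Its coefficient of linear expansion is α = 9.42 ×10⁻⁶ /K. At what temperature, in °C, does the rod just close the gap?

α·L₀·ΔT = 1.2 mm ⇒ ΔT = 1.2 / (9.42×10⁻⁶ × 948.0) = 134.4 K.
T = 12.1 + 134.4 = 146.5 °C.

146 °C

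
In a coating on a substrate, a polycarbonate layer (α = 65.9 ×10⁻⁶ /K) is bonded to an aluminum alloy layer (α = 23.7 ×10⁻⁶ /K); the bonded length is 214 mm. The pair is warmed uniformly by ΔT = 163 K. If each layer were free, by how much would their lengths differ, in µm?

1470 µm

Δα = |65.9 − 23.7|×10⁻⁶/K = 42.2×10⁻⁶/K.
ΔL_mismatch = Δα·L·ΔT = 42.2×10⁻⁶ × 214.0 mm × 163.0 K = 1470 µm.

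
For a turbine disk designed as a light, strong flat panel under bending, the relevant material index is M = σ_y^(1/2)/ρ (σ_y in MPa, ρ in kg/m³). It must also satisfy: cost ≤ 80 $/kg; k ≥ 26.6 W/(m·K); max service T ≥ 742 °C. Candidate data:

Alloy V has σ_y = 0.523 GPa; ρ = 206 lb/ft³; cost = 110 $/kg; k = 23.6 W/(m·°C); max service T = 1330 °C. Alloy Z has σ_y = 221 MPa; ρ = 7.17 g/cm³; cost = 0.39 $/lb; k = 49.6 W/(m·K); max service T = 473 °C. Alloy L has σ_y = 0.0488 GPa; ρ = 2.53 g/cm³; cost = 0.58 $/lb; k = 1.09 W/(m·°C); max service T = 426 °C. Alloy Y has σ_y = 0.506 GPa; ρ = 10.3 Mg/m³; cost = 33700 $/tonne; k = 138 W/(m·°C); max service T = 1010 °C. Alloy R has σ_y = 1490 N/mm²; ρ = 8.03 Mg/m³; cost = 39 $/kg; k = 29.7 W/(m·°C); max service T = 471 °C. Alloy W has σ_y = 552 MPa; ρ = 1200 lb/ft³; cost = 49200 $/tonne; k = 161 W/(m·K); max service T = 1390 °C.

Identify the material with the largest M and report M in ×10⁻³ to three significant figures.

Screen on constraints: cost ≤ 80 $/kg; k ≥ 26.6 W/(m·K); max service T ≥ 742 °C. Survivors: alloy Y, alloy W.
Convert each candidate to consistent units, then evaluate M:
  alloy Y: σ_y = 506.0 MPa, ρ = 10300 kg/m³
  alloy W: σ_y = 552.0 MPa, ρ = 19220 kg/m³
  alloy Y: M = 2.18×10⁻³
  alloy W: M = 1.22×10⁻³
Alloy Y ranks first.

alloy Y, M = 2.18×10⁻³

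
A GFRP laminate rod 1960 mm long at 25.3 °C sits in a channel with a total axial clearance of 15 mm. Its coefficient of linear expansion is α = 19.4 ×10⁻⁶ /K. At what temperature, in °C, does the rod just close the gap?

420 °C

α·L₀·ΔT = 15.0 mm ⇒ ΔT = 15.0 / (19.4×10⁻⁶ × 1960.0) = 394.5 K.
T = 25.3 + 394.5 = 419.8 °C.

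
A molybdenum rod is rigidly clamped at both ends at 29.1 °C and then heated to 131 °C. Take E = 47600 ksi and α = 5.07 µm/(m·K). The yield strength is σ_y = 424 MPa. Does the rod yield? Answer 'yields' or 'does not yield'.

does not yield

E = 47600 ksi = 328.2 GPa.
ΔT = 101.9 K. Constrained thermal stress σ = E·α·ΔT = 328.2×10³ MPa × 5.07×10⁻⁶ × 101.9 = 170 MPa (compressive).
Compare to σ_y = 424 MPa: σ < σ_y, so it does not yield.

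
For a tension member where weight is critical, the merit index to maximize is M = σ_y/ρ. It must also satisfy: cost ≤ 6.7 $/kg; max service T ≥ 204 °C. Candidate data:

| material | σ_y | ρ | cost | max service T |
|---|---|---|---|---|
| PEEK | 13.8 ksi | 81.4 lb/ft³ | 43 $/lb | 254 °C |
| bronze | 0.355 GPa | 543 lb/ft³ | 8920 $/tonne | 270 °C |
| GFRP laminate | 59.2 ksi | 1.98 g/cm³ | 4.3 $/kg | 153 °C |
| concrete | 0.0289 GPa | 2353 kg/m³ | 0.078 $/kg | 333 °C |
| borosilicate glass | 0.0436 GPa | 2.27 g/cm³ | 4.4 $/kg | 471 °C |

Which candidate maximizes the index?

borosilicate glass

Screen on constraints: cost ≤ 6.7 $/kg; max service T ≥ 204 °C. Survivors: concrete, borosilicate glass.
After converting to SI:
  concrete: σ_y = 28.90 MPa, ρ = 2353 kg/m³
  borosilicate glass: σ_y = 43.60 MPa, ρ = 2270 kg/m³
  borosilicate glass: M = 19.2 kN·m/kg
  concrete: M = 12.3 kN·m/kg
Borosilicate glass ranks first.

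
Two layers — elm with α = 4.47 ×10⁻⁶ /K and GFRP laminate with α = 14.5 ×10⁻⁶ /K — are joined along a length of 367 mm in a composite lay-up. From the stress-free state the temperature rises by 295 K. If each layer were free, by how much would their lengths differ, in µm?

1090 µm

Δα = |4.47 − 14.5|×10⁻⁶/K = 10.0×10⁻⁶/K.
ΔL_mismatch = Δα·L·ΔT = 10.0×10⁻⁶ × 367.0 mm × 295.0 K = 1090 µm.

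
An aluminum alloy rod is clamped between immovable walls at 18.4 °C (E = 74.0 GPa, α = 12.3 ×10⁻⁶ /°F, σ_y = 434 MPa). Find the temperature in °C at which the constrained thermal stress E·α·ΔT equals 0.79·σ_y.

α = 12.3×10⁻⁶/°F × 9/5 = 22.1×10⁻⁶/K.
E·α·ΔT = 342.9 MPa ⇒ ΔT = 342.9 / (74.00×10³ × 22.1×10⁻⁶) = 209.3 K.
T = 18.4 + 209.3 = 227.7 °C.

228 °C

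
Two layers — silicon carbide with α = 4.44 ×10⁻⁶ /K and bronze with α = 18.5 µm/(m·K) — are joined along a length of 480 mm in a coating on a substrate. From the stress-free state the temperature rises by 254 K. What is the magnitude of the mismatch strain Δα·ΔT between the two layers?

3.57×10⁻³

Δα = |4.44 − 18.5|×10⁻⁶/K = 14.1×10⁻⁶/K.
Mismatch strain = Δα·ΔT = 14.1×10⁻⁶ × 254.0 = 3.57×10⁻³.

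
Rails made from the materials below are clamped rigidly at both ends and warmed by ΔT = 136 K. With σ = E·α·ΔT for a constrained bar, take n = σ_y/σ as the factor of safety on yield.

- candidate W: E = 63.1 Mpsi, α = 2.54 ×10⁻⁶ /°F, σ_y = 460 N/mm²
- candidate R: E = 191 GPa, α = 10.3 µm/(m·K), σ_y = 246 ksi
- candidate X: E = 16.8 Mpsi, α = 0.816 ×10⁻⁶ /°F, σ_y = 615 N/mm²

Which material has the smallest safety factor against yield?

candidate W

With everything in SI (GPa, ×10⁻⁶/K, MPa):
  candidate W: E = 435.1, α = 4.57, σ_y = 460.0 → σ = 271 MPa, n = 1.70
  candidate R: E = 191.0, α = 10.3, σ_y = 1696 → σ = 268 MPa, n = 6.34
  candidate X: E = 115.8, α = 1.47, σ_y = 615.0 → σ = 23.1 MPa, n = 26.6
Smallest n: candidate W with n = 1.70.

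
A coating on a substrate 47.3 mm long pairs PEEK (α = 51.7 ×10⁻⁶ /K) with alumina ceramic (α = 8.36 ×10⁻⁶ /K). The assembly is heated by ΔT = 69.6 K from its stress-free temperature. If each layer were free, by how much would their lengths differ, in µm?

Δα = |51.7 − 8.36|×10⁻⁶/K = 43.3×10⁻⁶/K.
ΔL_mismatch = Δα·L·ΔT = 43.3×10⁻⁶ × 47.3 mm × 69.6 K = 143 µm.

143 µm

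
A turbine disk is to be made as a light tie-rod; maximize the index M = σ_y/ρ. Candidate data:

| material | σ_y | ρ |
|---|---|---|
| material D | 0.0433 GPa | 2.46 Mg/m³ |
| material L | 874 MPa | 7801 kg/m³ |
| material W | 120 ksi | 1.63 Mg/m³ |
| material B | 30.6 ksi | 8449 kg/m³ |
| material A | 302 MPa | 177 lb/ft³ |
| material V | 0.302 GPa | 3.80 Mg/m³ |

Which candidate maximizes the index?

Convert each candidate to consistent units, then evaluate M:
  material D: σ_y = 43.30 MPa, ρ = 2460 kg/m³
  material L: σ_y = 874.0 MPa, ρ = 7801 kg/m³
  material W: σ_y = 827.4 MPa, ρ = 1630 kg/m³
  material B: σ_y = 211.0 MPa, ρ = 8449 kg/m³
  material A: σ_y = 302.0 MPa, ρ = 2835 kg/m³
  material V: σ_y = 302.0 MPa, ρ = 3800 kg/m³
  material W: M = 508 kN·m/kg
  material L: M = 112 kN·m/kg
  material A: M = 107 kN·m/kg
  material V: M = 79.5 kN·m/kg
  material B: M = 25.0 kN·m/kg
  material D: M = 17.6 kN·m/kg
Material W ranks first.

material W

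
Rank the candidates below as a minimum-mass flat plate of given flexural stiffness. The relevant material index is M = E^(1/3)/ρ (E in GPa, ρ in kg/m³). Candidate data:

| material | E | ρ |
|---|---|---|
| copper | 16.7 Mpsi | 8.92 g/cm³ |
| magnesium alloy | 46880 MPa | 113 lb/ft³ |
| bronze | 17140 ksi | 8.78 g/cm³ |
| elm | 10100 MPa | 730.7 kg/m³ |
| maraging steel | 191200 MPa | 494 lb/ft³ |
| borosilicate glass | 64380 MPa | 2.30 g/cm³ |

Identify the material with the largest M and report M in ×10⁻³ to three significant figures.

Convert each candidate to consistent units, then evaluate M:
  copper: E = 115.1 GPa, ρ = 8920 kg/m³
  magnesium alloy: E = 46.88 GPa, ρ = 1810 kg/m³
  bronze: E = 118.2 GPa, ρ = 8780 kg/m³
  elm: E = 10.10 GPa, ρ = 730.7 kg/m³
  maraging steel: E = 191.2 GPa, ρ = 7913 kg/m³
  borosilicate glass: E = 64.38 GPa, ρ = 2300 kg/m³
  elm: M = 2.96×10⁻³
  magnesium alloy: M = 1.99×10⁻³
  borosilicate glass: M = 1.74×10⁻³
  maraging steel: M = 0.728×10⁻³
  bronze: M = 0.559×10⁻³
  copper: M = 0.545×10⁻³
The maximum is for elm.

elm, M = 2.96×10⁻³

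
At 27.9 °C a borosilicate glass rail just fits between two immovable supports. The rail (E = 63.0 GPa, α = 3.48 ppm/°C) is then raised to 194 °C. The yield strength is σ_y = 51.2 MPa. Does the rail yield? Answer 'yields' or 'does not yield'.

does not yield

ΔT = 166.1 K. Constrained thermal stress σ = E·α·ΔT = 63.00×10³ MPa × 3.48×10⁻⁶ × 166.1 = 36.4 MPa (compressive).
Compare to σ_y = 51.2 MPa: σ < σ_y, so it does not yield.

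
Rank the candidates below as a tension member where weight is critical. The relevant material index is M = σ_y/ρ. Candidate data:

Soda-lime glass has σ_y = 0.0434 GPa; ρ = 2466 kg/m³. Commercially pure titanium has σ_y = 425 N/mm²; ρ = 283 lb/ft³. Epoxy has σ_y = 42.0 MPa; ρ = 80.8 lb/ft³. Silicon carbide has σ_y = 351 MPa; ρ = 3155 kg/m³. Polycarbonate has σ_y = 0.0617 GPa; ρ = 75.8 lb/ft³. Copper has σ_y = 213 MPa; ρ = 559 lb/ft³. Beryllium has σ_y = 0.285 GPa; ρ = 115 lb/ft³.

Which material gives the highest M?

beryllium

In SI units:
  soda-lime glass: σ_y = 43.40 MPa, ρ = 2466 kg/m³
  commercially pure titanium: σ_y = 425.0 MPa, ρ = 4533 kg/m³
  epoxy: σ_y = 42.00 MPa, ρ = 1294 kg/m³
  silicon carbide: σ_y = 351.0 MPa, ρ = 3155 kg/m³
  polycarbonate: σ_y = 61.70 MPa, ρ = 1214 kg/m³
  copper: σ_y = 213.0 MPa, ρ = 8954 kg/m³
  beryllium: σ_y = 285.0 MPa, ρ = 1842 kg/m³
  beryllium: M = 155 kN·m/kg
  silicon carbide: M = 111 kN·m/kg
  commercially pure titanium: M = 93.8 kN·m/kg
  polycarbonate: M = 50.8 kN·m/kg
  epoxy: M = 32.5 kN·m/kg
  copper: M = 23.8 kN·m/kg
  soda-lime glass: M = 17.6 kN·m/kg
Beryllium has the largest M.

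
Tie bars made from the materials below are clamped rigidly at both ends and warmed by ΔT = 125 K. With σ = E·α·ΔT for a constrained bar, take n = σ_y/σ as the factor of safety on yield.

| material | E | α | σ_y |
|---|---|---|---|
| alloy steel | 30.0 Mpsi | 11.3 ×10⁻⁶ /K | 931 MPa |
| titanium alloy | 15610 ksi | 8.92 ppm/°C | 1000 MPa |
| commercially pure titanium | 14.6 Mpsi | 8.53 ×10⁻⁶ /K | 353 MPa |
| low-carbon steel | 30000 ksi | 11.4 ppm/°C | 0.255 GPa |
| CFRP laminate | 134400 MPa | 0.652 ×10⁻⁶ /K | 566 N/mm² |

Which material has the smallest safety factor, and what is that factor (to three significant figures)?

With everything in SI (GPa, ×10⁻⁶/K, MPa):
  alloy steel: E = 206.8, α = 11.3, σ_y = 931.0 → σ = 292 MPa, n = 3.19
  titanium alloy: E = 107.6, α = 8.92, σ_y = 1000 → σ = 120 MPa, n = 8.33
  commercially pure titanium: E = 100.7, α = 8.53, σ_y = 353.0 → σ = 107 MPa, n = 3.29
  low-carbon steel: E = 206.8, α = 11.4, σ_y = 255.0 → σ = 295 MPa, n = 0.865
  CFRP laminate: E = 134.4, α = 0.652, σ_y = 566.0 → σ = 11.0 MPa, n = 51.7
Smallest n: low-carbon steel with n = 0.865.

low-carbon steel, n = 0.865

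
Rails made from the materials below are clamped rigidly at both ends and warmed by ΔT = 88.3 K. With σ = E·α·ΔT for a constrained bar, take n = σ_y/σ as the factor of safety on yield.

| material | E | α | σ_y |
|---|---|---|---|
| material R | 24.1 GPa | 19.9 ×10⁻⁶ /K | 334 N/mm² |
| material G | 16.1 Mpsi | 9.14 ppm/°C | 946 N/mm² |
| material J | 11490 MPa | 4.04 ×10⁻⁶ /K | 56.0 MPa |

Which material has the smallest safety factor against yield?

material R

Per material, after unit conversion:
  material R: E = 24.10, α = 19.9, σ_y = 334.0 → σ = 42.3 MPa, n = 7.89
  material G: E = 111.0, α = 9.14, σ_y = 946.0 → σ = 89.6 MPa, n = 10.6
  material J: E = 11.49, α = 4.04, σ_y = 56.00 → σ = 4.10 MPa, n = 13.7
Smallest n: material R with n = 7.89.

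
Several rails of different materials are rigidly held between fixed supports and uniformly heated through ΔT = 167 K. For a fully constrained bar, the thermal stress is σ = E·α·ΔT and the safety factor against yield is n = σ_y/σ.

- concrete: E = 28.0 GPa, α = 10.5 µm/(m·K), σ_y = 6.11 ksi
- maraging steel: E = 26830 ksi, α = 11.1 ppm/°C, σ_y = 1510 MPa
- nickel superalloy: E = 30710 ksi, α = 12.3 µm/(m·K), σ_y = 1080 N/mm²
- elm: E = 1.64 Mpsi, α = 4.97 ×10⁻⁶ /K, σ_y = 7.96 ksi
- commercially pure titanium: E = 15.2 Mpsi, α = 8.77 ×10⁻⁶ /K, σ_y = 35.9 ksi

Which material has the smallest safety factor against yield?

In consistent units (E in GPa, α in ×10⁻⁶/K, σ_y in MPa):
  concrete: E = 28.00, α = 10.5, σ_y = 42.13 → σ = 49.1 MPa, n = 0.858
  maraging steel: E = 185.0, α = 11.1, σ_y = 1510 → σ = 343 MPa, n = 4.40
  nickel superalloy: E = 211.7, α = 12.3, σ_y = 1080 → σ = 435 MPa, n = 2.48
  elm: E = 11.31, α = 4.97, σ_y = 54.88 → σ = 9.39 MPa, n = 5.85
  commercially pure titanium: E = 104.8, α = 8.77, σ_y = 247.5 → σ = 153 MPa, n = 1.61
Smallest n: concrete with n = 0.858.

concrete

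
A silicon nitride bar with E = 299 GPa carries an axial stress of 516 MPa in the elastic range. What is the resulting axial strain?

1.73×10⁻³

ε = σ/E = 516 / 299000 = 1.73×10⁻³.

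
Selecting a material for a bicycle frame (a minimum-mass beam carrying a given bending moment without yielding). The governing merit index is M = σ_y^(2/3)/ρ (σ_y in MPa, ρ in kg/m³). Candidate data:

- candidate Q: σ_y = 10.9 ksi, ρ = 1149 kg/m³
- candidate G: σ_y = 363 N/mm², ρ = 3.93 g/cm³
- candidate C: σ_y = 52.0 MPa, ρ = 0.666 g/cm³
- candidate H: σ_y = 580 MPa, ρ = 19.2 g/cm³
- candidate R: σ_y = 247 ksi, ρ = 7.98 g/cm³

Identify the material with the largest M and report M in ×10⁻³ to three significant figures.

candidate C, M = 20.9×10⁻³

Putting every candidate on a common basis:
  candidate Q: σ_y = 75.15 MPa, ρ = 1149 kg/m³
  candidate G: σ_y = 363.0 MPa, ρ = 3930 kg/m³
  candidate C: σ_y = 52.00 MPa, ρ = 666.0 kg/m³
  candidate H: σ_y = 580.0 MPa, ρ = 19200 kg/m³
  candidate R: σ_y = 1703 MPa, ρ = 7980 kg/m³
  candidate C: M = 20.9×10⁻³
  candidate R: M = 17.9×10⁻³
  candidate Q: M = 15.5×10⁻³
  candidate G: M = 12.9×10⁻³
  candidate H: M = 3.62×10⁻³
Highest index: candidate C.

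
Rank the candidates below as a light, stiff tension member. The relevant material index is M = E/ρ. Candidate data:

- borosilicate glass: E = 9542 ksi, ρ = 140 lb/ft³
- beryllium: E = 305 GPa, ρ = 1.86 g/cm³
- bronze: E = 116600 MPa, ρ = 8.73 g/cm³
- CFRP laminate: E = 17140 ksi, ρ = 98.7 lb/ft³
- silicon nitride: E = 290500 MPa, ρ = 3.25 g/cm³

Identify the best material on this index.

After converting to SI:
  borosilicate glass: E = 65.79 GPa, ρ = 2243 kg/m³
  beryllium: E = 305.0 GPa, ρ = 1860 kg/m³
  bronze: E = 116.6 GPa, ρ = 8730 kg/m³
  CFRP laminate: E = 118.2 GPa, ρ = 1581 kg/m³
  silicon nitride: E = 290.5 GPa, ρ = 3250 kg/m³
  beryllium: M = 164 MN·m/kg
  silicon nitride: M = 89.4 MN·m/kg
  CFRP laminate: M = 74.7 MN·m/kg
  borosilicate glass: M = 29.3 MN·m/kg
  bronze: M = 13.4 MN·m/kg
Beryllium ranks first.

beryllium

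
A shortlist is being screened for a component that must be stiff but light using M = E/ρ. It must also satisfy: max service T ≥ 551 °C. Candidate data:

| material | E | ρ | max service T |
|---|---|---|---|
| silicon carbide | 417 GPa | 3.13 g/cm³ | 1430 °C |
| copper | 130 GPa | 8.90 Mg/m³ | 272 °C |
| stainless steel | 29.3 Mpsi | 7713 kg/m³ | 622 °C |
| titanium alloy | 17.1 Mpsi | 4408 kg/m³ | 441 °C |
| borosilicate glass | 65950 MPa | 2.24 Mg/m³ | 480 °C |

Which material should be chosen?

silicon carbide

Screen on constraints: max service T ≥ 551 °C. Survivors: silicon carbide, stainless steel.
Putting every candidate on a common basis:
  silicon carbide: E = 417.0 GPa, ρ = 3130 kg/m³
  stainless steel: E = 202.0 GPa, ρ = 7713 kg/m³
  silicon carbide: M = 133 MN·m/kg
  stainless steel: M = 26.2 MN·m/kg
Highest index: silicon carbide.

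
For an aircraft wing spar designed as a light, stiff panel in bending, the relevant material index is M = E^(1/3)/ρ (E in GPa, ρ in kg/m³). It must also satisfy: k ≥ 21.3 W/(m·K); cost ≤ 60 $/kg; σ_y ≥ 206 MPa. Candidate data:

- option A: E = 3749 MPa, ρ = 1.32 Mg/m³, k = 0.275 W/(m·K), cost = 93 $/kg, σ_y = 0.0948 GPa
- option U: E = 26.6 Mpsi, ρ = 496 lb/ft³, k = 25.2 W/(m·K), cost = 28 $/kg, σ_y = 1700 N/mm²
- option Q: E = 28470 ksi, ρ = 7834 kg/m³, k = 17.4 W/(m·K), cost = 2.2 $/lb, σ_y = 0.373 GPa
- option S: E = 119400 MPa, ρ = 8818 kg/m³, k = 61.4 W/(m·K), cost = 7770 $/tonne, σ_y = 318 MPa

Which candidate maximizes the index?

option U

Screen on constraints: k ≥ 21.3 W/(m·K); cost ≤ 60 $/kg; σ_y ≥ 206 MPa. Survivors: option U, option S.
After converting to SI:
  option U: E = 183.4 GPa, ρ = 7945 kg/m³
  option S: E = 119.4 GPa, ρ = 8818 kg/m³
  option U: M = 0.715×10⁻³
  option S: M = 0.558×10⁻³
The maximum is for option U.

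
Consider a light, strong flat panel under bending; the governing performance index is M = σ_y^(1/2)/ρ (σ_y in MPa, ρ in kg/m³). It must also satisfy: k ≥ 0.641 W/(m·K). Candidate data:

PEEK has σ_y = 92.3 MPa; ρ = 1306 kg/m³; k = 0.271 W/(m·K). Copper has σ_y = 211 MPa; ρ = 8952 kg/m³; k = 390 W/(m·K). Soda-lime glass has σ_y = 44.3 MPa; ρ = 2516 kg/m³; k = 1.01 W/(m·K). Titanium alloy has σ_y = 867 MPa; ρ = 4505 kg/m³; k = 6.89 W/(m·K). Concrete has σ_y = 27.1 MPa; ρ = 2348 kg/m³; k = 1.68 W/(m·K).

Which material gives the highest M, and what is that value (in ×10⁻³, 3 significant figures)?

titanium alloy, M = 6.54×10⁻³

Screen on constraints: k ≥ 0.641 W/(m·K). Survivors: copper, soda-lime glass, titanium alloy, concrete.
Computing M directly (units already consistent):
  titanium alloy: M = 6.54×10⁻³
  soda-lime glass: M = 2.65×10⁻³
  concrete: M = 2.22×10⁻³
  copper: M = 1.62×10⁻³
Titanium alloy ranks first.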